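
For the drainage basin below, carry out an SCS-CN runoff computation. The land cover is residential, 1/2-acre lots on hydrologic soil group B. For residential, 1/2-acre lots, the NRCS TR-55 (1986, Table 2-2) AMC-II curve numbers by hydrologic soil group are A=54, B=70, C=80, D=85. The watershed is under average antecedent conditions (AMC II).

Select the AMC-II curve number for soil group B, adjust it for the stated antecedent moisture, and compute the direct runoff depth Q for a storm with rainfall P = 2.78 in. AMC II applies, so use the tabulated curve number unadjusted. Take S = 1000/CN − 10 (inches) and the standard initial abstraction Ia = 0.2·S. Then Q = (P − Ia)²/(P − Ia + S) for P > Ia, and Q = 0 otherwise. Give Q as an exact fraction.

NRCS table: residential, 1/2-acre lots, soil group B → CN(II) = 70
CN(II) = 70; AMC II needs no correction.
S = 1000/70 − 10 = 30/7 in ≈ 4.286 in
Ia = 0.2S: 0.2·4.286 = 0.857 in (exactly 6/7)
Excess rainfall: 2.780 − 0.857 = 1.923 in; P > Ia so Q > 0
Q: (673/350)² ÷ (2173/350) = 452929/760550 in (≈ 0.596 in)

Q = 452929/760550 in ≈ 0.596 in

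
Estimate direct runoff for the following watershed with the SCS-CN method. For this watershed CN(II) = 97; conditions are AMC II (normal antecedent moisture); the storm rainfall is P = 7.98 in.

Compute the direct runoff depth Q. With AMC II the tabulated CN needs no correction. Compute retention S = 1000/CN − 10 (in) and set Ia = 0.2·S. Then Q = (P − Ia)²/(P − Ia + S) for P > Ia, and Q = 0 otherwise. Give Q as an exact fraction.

Q = 491596803/64509850 in ≈ 7.620 in

Average conditions: CN = 97 (no AMC adjustment).
Retention S: 1000/CN − 10 with CN=97.000 → S = 30/97 ≈ 0.309 in
Ia = 0.2·(30/97) = 6/97 in ≈ 0.062 in
Excess rainfall: 7.980 − 0.062 = 7.918 in; P > Ia so Q > 0
Runoff Q = (P−Ia)²/(P−Ia+S) = (7.918)²/(7.918+0.309) = 491596803/64509850 ≈ 7.620 in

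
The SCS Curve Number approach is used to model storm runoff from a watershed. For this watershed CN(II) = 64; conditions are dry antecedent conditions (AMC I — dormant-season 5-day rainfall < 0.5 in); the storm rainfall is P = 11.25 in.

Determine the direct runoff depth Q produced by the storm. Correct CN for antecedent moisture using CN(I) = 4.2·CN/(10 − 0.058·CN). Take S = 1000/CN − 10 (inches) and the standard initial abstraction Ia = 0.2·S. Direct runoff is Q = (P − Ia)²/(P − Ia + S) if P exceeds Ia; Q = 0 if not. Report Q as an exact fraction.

Dry (AMC I): CN(I) = 4.2·64/(10 − 0.058·64) = (1344/5)/(786/125) = 5600/131 ≈ 42.748
Max retention: S = 1000/(5600/131) − 10 = 375/28 in (≈ 13.393 in)
Initial abstraction Ia = S/5 = (375/28)/5 = 75/28 ≈ 2.679 in
Excess rainfall: 11.250 − 2.679 = 8.571 in; P > Ia so Q > 0
Runoff Q = (P−Ia)²/(P−Ia+S) = (8.571)²/(8.571+13.393) = 960/287 ≈ 3.345 in

Q = 960/287 in ≈ 3.345 in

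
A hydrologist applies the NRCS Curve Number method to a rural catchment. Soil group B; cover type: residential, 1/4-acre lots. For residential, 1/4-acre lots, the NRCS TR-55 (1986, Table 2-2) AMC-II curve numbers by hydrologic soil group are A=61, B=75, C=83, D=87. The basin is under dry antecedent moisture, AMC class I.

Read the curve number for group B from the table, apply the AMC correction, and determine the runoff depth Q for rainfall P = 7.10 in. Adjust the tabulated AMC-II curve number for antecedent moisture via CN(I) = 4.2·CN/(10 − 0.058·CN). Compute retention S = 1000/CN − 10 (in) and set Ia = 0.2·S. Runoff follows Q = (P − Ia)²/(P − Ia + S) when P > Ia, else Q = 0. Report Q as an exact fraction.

Q = 12061729/5337990 in ≈ 2.260 in

NRCS table: residential, 1/4-acre lots, soil group B → CN(II) = 75
Dry (AMC I): CN(I) = 4.2·75/(10 − 0.058·75) = 315/(113/20) = 6300/113 ≈ 55.752
Max retention: S = 1000/(6300/113) − 10 = 500/63 in (≈ 7.937 in)
Ia = 0.2S: 0.2·7.937 = 1.587 in (exactly 100/63)
P − Ia = 7.100 − 1.587 = 3473/630 ≈ 5.513 in (> 0, runoff occurs)
Q: (3473/630)² ÷ (8473/630) = 12061729/5337990 in (≈ 2.260 in)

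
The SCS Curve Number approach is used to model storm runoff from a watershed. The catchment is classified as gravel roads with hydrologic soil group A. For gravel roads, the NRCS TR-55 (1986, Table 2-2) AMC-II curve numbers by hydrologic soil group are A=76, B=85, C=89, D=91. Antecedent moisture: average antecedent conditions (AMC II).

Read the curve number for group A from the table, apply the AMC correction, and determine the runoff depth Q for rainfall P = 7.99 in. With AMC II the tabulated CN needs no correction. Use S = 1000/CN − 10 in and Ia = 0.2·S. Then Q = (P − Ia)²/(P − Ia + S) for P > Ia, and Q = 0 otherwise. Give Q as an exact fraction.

Q = 195468361/37963900 in ≈ 5.149 in

NRCS table: gravel roads, soil group A → CN(II) = 76
CN(II) = 76; AMC II needs no correction.
S = 1000/76 − 10 = 60/19 in ≈ 3.158 in
Ia = 0.2·(60/19) = 12/19 in ≈ 0.632 in
Since P=7.990 > Ia=0.632: effective rainfall P−Ia = 13981/1900 in
Q = (13981/1900)²/((13981/1900) + 60/19) = (195468361/3610000)/(19981/1900) = 195468361/37963900 in ≈ 5.149 in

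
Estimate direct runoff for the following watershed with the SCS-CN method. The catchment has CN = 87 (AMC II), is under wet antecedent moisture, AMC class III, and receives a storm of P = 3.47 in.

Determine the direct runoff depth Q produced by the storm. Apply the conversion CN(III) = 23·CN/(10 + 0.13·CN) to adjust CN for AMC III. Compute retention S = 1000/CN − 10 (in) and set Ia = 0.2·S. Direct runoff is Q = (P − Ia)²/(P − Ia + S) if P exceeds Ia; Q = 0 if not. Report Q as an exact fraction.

Adjust CN=87 to AMC III: 23·87/(10 + 0.13·87) → 2001 ÷ (2131/100) = 200100/2131 ≈ 93.900
Retention S: 1000/CN − 10 with CN=93.900 → S = 1300/2001 ≈ 0.650 in
Initial abstraction Ia = S/5 = (1300/2001)/5 = 260/2001 ≈ 0.130 in
Excess rainfall: 3.470 − 0.130 = 3.340 in; P > Ia so Q > 0
Q: (668347/200100)² ÷ (798347/200100) = 446687712409/159749234700 in (≈ 2.796 in)

Q = 446687712409/159749234700 in ≈ 2.796 in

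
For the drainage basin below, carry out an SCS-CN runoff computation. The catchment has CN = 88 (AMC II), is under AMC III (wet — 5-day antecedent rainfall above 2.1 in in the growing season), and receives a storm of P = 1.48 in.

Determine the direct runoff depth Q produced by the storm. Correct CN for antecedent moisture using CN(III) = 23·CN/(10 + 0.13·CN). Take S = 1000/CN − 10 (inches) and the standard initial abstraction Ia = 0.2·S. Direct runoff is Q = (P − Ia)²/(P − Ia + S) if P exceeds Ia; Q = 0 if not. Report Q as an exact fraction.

Q = 74149321/78183325 in ≈ 0.948 in

Wet (AMC III): CN(III) = 23·88/(10 + 0.13·88) = 2024/(536/25) = 6325/67 ≈ 94.403
S = 1000/(6325/67) − 10 = 150/253 in ≈ 0.593 in
Initial abstraction Ia = S/5 = (150/253)/5 = 30/253 ≈ 0.119 in
P − Ia = 1.480 − 0.119 = 8611/6325 ≈ 1.361 in (> 0, runoff occurs)
Q = (8611/6325)²/((8611/6325) + 150/253) = (74149321/40005625)/(12361/6325) = 74149321/78183325 in ≈ 0.948 in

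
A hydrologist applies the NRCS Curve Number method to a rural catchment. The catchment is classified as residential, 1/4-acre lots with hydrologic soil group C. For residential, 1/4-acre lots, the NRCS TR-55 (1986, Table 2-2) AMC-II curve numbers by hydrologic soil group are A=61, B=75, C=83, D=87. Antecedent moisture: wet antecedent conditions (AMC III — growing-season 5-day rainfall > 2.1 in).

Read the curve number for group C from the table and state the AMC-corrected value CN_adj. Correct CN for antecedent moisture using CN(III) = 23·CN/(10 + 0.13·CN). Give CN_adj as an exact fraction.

CN_adj = 190900/2079 ≈ 91.823

NRCS table: residential, 1/4-acre lots, soil group C → CN(II) = 83
Adjust CN=83 to AMC III: 23·83/(10 + 0.13·83) → 1909 ÷ (2079/100) = 190900/2079 ≈ 91.823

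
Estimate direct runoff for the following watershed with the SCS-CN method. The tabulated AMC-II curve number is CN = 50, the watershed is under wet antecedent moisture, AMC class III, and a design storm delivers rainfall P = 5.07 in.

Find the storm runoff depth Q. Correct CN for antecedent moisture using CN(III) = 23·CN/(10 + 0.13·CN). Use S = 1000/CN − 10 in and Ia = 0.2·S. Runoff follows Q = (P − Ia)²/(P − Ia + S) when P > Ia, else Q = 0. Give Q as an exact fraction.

Q = 93334921/45220300 in ≈ 2.064 in

CN(III) from CN(II)=50: (23·50)/(10 + 0.13·50) = 2300/33 ≈ 69.697
S = 1000/(2300/33) − 10 = 100/23 in ≈ 4.348 in
Initial abstraction Ia = S/5 = (100/23)/5 = 20/23 ≈ 0.870 in
Excess rainfall: 5.070 − 0.870 = 4.200 in; P > Ia so Q > 0
Q: (9661/2300)² ÷ (19661/2300) = 93334921/45220300 in (≈ 2.064 in)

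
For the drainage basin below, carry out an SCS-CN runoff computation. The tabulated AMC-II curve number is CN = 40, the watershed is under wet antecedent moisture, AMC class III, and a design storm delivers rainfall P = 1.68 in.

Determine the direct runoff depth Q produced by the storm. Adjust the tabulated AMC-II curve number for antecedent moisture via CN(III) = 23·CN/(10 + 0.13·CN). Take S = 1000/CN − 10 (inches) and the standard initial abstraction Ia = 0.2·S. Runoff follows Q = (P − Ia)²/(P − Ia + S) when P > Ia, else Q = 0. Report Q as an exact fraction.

Wet (AMC III): CN(III) = 23·40/(10 + 0.13·40) = 920/(76/5) = 1150/19 ≈ 60.526
Retention S: 1000/CN − 10 with CN=60.526 → S = 150/23 ≈ 6.522 in
Initial abstraction Ia = S/5 = (150/23)/5 = 30/23 ≈ 1.304 in
Excess rainfall: 1.680 − 1.304 = 0.376 in; P > Ia so Q > 0
Runoff Q = (P−Ia)²/(P−Ia+S) = (0.376)²/(0.376+6.522) = 7776/380075 ≈ 0.020 in

Q = 7776/380075 in ≈ 0.020 in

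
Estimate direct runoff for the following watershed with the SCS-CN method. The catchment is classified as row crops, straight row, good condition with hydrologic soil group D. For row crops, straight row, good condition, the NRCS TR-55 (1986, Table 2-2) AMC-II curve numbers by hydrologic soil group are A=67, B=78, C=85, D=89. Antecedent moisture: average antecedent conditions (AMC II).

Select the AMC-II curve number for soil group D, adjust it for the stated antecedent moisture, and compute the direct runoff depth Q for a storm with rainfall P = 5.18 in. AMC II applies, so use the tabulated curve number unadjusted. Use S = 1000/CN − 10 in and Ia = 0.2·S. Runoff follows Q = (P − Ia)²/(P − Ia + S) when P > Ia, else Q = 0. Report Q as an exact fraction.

NRCS table: row crops, straight row, good condition, soil group D → CN(II) = 89
CN(II) = 89; AMC II needs no correction.
Max retention: S = 1000/89 − 10 = 110/89 in (≈ 1.236 in)
Initial abstraction Ia = S/5 = (110/89)/5 = 22/89 ≈ 0.247 in
Excess rainfall: 5.180 − 0.247 = 4.933 in; P > Ia so Q > 0
Runoff Q = (P−Ia)²/(P−Ia+S) = (4.933)²/(4.933+1.236) = 481846401/122156950 ≈ 3.944 in

Q = 481846401/122156950 in ≈ 3.944 in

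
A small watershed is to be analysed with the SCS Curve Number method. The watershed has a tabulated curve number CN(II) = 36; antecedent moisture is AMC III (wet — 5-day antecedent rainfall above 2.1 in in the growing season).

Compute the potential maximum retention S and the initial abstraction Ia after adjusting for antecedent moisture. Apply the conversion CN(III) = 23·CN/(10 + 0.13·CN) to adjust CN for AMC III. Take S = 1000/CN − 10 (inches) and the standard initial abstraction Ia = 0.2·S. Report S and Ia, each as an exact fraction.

Adjust CN=36 to AMC III: 23·36/(10 + 0.13·36) → 828 ÷ (367/25) = 20700/367 ≈ 56.403
Max retention: S = 1000/(20700/367) − 10 = 1600/207 in (≈ 7.729 in)
Initial abstraction Ia = S/5 = (1600/207)/5 = 320/207 ≈ 1.546 in

S = 1600/207 in ≈ 7.729 in; Ia = 320/207 in ≈ 1.546 in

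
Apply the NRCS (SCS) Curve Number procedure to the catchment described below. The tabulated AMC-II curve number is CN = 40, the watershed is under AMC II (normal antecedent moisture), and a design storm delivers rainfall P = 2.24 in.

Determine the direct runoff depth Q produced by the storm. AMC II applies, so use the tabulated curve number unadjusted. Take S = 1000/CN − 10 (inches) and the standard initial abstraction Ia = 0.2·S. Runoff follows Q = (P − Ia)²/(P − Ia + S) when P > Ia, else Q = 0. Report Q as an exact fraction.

Q = 0 in ≈ 0.000 in

Average conditions: CN = 40 (no AMC adjustment).
Max retention: S = 1000/40 − 10 = 15 in (≈ 15.000 in)
Ia = 0.2S: 0.2·15.000 = 3.000 in (exactly 3)
P = 2.240 ≤ Ia = 3.000 in: entire storm abstracted, Q = 0.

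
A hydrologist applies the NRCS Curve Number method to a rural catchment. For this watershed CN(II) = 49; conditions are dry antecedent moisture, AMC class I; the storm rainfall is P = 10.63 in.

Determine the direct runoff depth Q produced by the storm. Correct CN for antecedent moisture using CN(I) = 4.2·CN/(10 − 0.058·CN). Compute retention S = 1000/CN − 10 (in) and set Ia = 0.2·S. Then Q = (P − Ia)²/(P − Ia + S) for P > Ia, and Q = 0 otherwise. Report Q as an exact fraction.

Q = 37872662881/35830088700 in ≈ 1.057 in

Dry (AMC I): CN(I) = 4.2·49/(10 − 0.058·49) = (1029/5)/(3579/500) = 34300/1193 ≈ 28.751
Max retention: S = 1000/(34300/1193) − 10 = 8500/343 in (≈ 24.781 in)
Initial abstraction Ia = S/5 = (8500/343)/5 = 1700/343 ≈ 4.956 in
Since P=10.630 > Ia=4.956: effective rainfall P−Ia = 194609/34300 in
Q: (194609/34300)² ÷ (1044609/34300) = 37872662881/35830088700 in (≈ 1.057 in)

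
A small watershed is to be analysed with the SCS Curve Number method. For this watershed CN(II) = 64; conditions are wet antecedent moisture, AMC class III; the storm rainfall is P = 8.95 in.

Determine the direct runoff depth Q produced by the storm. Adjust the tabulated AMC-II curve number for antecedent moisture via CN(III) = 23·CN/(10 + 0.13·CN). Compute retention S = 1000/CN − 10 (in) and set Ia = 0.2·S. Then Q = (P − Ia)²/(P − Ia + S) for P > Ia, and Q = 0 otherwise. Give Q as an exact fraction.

Q = 3786916/576955 in ≈ 6.564 in

Adjust CN=64 to AMC III: 23·64/(10 + 0.13·64) → 1472 ÷ (458/25) = 18400/229 ≈ 80.349
Max retention: S = 1000/(18400/229) − 10 = 225/92 in (≈ 2.446 in)
Initial abstraction Ia = S/5 = (225/92)/5 = 45/92 ≈ 0.489 in
P − Ia = 8.950 − 0.489 = 973/115 ≈ 8.461 in (> 0, runoff occurs)
Q: (973/115)² ÷ (5017/460) = 3786916/576955 in (≈ 6.564 in)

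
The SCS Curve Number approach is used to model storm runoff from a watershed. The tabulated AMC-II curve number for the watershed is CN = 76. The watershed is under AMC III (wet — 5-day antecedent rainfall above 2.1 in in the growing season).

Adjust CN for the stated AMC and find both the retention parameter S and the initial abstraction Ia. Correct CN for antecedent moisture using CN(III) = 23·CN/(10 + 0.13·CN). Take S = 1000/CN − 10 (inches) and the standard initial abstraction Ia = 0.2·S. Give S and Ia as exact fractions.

S = 600/437 in ≈ 1.373 in; Ia = 120/437 in ≈ 0.275 in

Adjust CN=76 to AMC III: 23·76/(10 + 0.13·76) → 1748 ÷ (497/25) = 43700/497 ≈ 87.928
Retention S: 1000/CN − 10 with CN=87.928 → S = 600/437 ≈ 1.373 in
Ia = 0.2S: 0.2·1.373 = 0.275 in (exactly 120/437)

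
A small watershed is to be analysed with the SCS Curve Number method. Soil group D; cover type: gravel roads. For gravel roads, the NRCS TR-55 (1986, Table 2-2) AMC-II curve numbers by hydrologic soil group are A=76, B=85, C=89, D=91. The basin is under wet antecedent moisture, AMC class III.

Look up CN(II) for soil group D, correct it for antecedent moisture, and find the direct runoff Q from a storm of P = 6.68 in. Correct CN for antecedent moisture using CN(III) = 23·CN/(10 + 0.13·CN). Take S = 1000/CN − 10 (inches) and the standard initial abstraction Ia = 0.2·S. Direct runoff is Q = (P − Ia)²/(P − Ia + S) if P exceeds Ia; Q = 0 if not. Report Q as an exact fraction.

Q = 119046390961/19231059575 in ≈ 6.190 in

NRCS table: gravel roads, soil group D → CN(II) = 91
Adjust CN=91 to AMC III: 23·91/(10 + 0.13·91) → 2093 ÷ (2183/100) = 209300/2183 ≈ 95.877
Retention S: 1000/CN − 10 with CN=95.877 → S = 900/2093 ≈ 0.430 in
Ia = 0.2S: 0.2·0.430 = 0.086 in (exactly 180/2093)
Excess rainfall: 6.680 − 0.086 = 6.594 in; P > Ia so Q > 0
Q: (345031/52325)² ÷ (367531/52325) = 119046390961/19231059575 in (≈ 6.190 in)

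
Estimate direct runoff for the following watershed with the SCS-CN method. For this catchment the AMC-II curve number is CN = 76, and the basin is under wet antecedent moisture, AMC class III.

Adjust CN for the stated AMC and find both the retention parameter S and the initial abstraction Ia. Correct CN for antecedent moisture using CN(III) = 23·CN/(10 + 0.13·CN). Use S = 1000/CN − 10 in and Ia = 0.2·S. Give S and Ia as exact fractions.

S = 600/437 in ≈ 1.373 in; Ia = 120/437 in ≈ 0.275 in

CN(III) from CN(II)=76: (23·76)/(10 + 0.13·76) = 43700/497 ≈ 87.928
Max retention: S = 1000/(43700/497) − 10 = 600/437 in (≈ 1.373 in)
Ia = 0.2·(600/437) = 120/437 in ≈ 0.275 in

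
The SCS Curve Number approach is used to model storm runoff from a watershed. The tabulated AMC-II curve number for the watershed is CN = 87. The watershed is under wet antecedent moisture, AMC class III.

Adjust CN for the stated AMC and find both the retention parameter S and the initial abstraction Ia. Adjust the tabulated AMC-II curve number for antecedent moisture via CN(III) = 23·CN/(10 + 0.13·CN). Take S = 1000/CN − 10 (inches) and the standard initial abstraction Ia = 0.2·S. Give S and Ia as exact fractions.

S = 1300/2001 in ≈ 0.650 in; Ia = 260/2001 in ≈ 0.130 in

Adjust CN=87 to AMC III: 23·87/(10 + 0.13·87) → 2001 ÷ (2131/100) = 200100/2131 ≈ 93.900
Max retention: S = 1000/(200100/2131) − 10 = 1300/2001 in (≈ 0.650 in)
Ia = 0.2S: 0.2·0.650 = 0.130 in (exactly 260/2001)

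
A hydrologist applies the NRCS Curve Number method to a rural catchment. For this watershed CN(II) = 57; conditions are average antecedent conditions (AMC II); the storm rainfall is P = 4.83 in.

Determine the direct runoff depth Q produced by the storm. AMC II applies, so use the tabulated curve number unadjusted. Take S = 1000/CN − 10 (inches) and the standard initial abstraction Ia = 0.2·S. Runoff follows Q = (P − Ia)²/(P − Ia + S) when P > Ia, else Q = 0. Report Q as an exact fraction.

Q = 358382761/353006700 in ≈ 1.015 in

Average conditions: CN = 57 (no AMC adjustment).
Retention S: 1000/CN − 10 with CN=57.000 → S = 430/57 ≈ 7.544 in
Initial abstraction Ia = S/5 = (430/57)/5 = 86/57 ≈ 1.509 in
Since P=4.830 > Ia=1.509: effective rainfall P−Ia = 18931/5700 in
Runoff Q = (P−Ia)²/(P−Ia+S) = (3.321)²/(3.321+7.544) = 358382761/353006700 ≈ 1.015 in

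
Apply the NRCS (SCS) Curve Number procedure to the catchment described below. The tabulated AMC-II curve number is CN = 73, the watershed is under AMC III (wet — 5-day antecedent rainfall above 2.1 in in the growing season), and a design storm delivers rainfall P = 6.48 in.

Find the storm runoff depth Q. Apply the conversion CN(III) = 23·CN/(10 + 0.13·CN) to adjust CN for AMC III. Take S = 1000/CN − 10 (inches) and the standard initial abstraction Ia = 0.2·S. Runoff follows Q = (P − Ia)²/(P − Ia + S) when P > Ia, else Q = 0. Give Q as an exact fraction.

Wet (AMC III): CN(III) = 23·73/(10 + 0.13·73) = 1679/(1949/100) = 167900/1949 ≈ 86.147
S = 1000/(167900/1949) − 10 = 2700/1679 in ≈ 1.608 in
Initial abstraction Ia = S/5 = (2700/1679)/5 = 540/1679 ≈ 0.322 in
Excess rainfall: 6.480 − 0.322 = 6.158 in; P > Ia so Q > 0
Runoff Q = (P−Ia)²/(P−Ia+S) = (6.158)²/(6.158+1.608) = 1237429926/253403075 ≈ 4.883 in

Q = 1237429926/253403075 in ≈ 4.883 in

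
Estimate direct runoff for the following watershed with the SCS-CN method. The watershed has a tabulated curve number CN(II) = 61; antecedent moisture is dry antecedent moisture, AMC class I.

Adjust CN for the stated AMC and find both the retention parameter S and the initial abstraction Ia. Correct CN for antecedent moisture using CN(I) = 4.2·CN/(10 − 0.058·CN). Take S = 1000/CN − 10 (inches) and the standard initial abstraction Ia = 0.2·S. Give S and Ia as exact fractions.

CN(I) from CN(II)=61: (4.2·61)/(10 − 0.058·61) = 42700/1077 ≈ 39.647
S = 1000/(42700/1077) − 10 = 6500/427 in ≈ 15.222 in
Ia = 0.2S: 0.2·15.222 = 3.044 in (exactly 1300/427)

S = 6500/427 in ≈ 15.222 in; Ia = 1300/427 in ≈ 3.044 in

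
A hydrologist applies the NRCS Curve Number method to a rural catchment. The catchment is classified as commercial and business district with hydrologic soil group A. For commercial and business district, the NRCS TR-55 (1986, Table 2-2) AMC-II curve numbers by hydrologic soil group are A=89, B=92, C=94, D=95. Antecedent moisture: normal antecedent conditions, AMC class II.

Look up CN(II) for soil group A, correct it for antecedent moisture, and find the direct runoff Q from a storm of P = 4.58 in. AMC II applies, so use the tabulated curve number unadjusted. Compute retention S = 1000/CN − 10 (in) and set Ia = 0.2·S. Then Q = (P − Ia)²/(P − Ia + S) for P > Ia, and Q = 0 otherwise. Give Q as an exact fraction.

Q = 371756961/110275450 in ≈ 3.371 in

NRCS table: commercial and business district, soil group A → CN(II) = 89
CN(II) = 89; AMC II needs no correction.
S = 1000/89 − 10 = 110/89 in ≈ 1.236 in
Ia = 0.2·(110/89) = 22/89 in ≈ 0.247 in
P − Ia = 4.580 − 0.247 = 19281/4450 ≈ 4.333 in (> 0, runoff occurs)
Q = (19281/4450)²/((19281/4450) + 110/89) = (371756961/19802500)/(24781/4450) = 371756961/110275450 in ≈ 3.371 in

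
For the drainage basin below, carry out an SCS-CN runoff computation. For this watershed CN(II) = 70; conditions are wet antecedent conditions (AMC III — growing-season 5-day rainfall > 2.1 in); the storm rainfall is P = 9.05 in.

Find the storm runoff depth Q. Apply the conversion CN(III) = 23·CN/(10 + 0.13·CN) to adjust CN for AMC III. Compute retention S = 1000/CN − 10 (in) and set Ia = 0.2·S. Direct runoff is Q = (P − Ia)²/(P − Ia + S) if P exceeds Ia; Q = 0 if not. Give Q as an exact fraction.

Q = 780699481/109290020 in ≈ 7.143 in

CN(III) from CN(II)=70: (23·70)/(10 + 0.13·70) = 16100/191 ≈ 84.293
Retention S: 1000/CN − 10 with CN=84.293 → S = 300/161 ≈ 1.863 in
Ia = 0.2·(300/161) = 60/161 in ≈ 0.373 in
Since P=9.050 > Ia=0.373: effective rainfall P−Ia = 27941/3220 in
Q: (27941/3220)² ÷ (33941/3220) = 780699481/109290020 in (≈ 7.143 in)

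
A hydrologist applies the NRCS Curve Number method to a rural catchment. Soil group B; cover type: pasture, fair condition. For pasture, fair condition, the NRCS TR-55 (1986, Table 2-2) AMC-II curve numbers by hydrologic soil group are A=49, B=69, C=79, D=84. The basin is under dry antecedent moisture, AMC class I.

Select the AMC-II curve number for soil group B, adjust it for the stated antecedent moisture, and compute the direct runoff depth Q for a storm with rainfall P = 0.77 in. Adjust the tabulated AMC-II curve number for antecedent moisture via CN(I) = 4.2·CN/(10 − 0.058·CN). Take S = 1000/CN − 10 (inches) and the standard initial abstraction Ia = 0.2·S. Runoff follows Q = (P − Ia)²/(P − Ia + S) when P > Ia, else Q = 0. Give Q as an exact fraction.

Q = 0 in ≈ 0.000 in

NRCS table: pasture, fair condition, soil group B → CN(II) = 69
Adjust CN=69 to AMC I: 4.2·69/(10 − 0.058·69) → (1449/5) ÷ (2999/500) = 144900/2999 ≈ 48.316
S = 1000/(144900/2999) − 10 = 15500/1449 in ≈ 10.697 in
Ia = 0.2·(15500/1449) = 3100/1449 in ≈ 2.139 in
P = 0.770 ≤ Ia = 2.139 in: entire storm abstracted, Q = 0.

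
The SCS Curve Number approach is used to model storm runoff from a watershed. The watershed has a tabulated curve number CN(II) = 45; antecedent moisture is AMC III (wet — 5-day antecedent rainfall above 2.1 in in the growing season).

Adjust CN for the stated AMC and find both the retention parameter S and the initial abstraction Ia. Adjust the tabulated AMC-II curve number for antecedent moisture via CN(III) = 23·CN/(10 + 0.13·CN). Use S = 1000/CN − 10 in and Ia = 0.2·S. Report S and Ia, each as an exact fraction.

S = 1100/207 in ≈ 5.314 in; Ia = 220/207 in ≈ 1.063 in

Wet (AMC III): CN(III) = 23·45/(10 + 0.13·45) = 1035/(317/20) = 20700/317 ≈ 65.300
S = 1000/(20700/317) − 10 = 1100/207 in ≈ 5.314 in
Initial abstraction Ia = S/5 = (1100/207)/5 = 220/207 ≈ 1.063 in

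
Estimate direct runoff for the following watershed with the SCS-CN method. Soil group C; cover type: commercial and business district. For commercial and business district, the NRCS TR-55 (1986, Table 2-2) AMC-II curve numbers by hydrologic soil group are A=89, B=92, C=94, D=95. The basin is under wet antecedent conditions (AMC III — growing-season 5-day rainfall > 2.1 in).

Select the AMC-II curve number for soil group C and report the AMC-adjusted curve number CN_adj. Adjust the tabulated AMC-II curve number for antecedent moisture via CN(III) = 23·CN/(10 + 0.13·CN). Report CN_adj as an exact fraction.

NRCS table: commercial and business district, soil group C → CN(II) = 94
Wet (AMC III): CN(III) = 23·94/(10 + 0.13·94) = 2162/(1111/50) = 108100/1111 ≈ 97.300

CN_adj = 108100/1111 ≈ 97.300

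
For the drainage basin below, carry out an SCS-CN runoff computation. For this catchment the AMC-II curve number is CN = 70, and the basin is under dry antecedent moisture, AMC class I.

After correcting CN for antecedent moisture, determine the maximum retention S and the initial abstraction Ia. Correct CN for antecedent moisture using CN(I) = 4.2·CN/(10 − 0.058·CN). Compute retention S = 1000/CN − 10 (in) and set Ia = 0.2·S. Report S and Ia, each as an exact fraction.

Adjust CN=70 to AMC I: 4.2·70/(10 − 0.058·70) → 294 ÷ (297/50) = 4900/99 ≈ 49.495
Max retention: S = 1000/(4900/99) − 10 = 500/49 in (≈ 10.204 in)
Initial abstraction Ia = S/5 = (500/49)/5 = 100/49 ≈ 2.041 in

S = 500/49 in ≈ 10.204 in; Ia = 100/49 in ≈ 2.041 in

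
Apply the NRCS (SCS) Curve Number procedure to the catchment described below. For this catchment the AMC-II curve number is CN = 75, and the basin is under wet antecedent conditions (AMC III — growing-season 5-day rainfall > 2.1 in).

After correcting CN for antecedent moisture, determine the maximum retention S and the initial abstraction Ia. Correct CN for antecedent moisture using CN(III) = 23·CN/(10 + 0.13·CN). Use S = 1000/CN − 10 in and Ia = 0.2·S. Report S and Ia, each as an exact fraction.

S = 100/69 in ≈ 1.449 in; Ia = 20/69 in ≈ 0.290 in

CN(III) from CN(II)=75: (23·75)/(10 + 0.13·75) = 6900/79 ≈ 87.342
Retention S: 1000/CN − 10 with CN=87.342 → S = 100/69 ≈ 1.449 in
Ia = 0.2S: 0.2·1.449 = 0.290 in (exactly 20/69)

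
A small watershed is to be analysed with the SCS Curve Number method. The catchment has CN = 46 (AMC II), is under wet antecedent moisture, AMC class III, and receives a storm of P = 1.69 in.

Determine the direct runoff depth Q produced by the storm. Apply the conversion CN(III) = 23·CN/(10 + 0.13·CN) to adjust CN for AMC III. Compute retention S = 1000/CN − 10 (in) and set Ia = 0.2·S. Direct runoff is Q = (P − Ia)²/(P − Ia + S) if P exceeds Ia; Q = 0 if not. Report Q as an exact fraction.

Q = 1253230801/16155712900 in ≈ 0.078 in

Wet (AMC III): CN(III) = 23·46/(10 + 0.13·46) = 1058/(799/50) = 52900/799 ≈ 66.208
Retention S: 1000/CN − 10 with CN=66.208 → S = 2700/529 ≈ 5.104 in
Ia = 0.2·(2700/529) = 540/529 in ≈ 1.021 in
P − Ia = 1.690 − 1.021 = 35401/52900 ≈ 0.669 in (> 0, runoff occurs)
Runoff Q = (P−Ia)²/(P−Ia+S) = (0.669)²/(0.669+5.104) = 1253230801/16155712900 ≈ 0.078 in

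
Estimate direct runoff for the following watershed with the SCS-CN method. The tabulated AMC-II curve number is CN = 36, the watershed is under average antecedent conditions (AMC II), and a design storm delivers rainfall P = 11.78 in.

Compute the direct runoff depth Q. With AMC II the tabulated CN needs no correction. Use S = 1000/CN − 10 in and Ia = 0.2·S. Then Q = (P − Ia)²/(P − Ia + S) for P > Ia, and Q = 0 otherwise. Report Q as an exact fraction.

AMC II — tabulated CN = 36 applies directly.
S = 1000/36 − 10 = 160/9 in ≈ 17.778 in
Ia = 0.2·(160/9) = 32/9 in ≈ 3.556 in
P − Ia = 11.780 − 3.556 = 3701/450 ≈ 8.224 in (> 0, runoff occurs)
Runoff Q = (P−Ia)²/(P−Ia+S) = (8.224)²/(8.224+17.778) = 13697401/5265450 ≈ 2.601 in

Q = 13697401/5265450 in ≈ 2.601 in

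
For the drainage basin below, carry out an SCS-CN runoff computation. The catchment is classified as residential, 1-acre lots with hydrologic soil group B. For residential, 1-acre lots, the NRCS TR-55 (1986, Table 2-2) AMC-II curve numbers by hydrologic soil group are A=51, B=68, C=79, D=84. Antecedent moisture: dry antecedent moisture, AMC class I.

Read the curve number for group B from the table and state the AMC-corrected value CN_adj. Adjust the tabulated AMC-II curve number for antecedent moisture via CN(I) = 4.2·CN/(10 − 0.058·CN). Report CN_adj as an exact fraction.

NRCS table: residential, 1-acre lots, soil group B → CN(II) = 68
Adjust CN=68 to AMC I: 4.2·68/(10 − 0.058·68) → (1428/5) ÷ (757/125) = 35700/757 ≈ 47.160

CN_adj = 35700/757 ≈ 47.160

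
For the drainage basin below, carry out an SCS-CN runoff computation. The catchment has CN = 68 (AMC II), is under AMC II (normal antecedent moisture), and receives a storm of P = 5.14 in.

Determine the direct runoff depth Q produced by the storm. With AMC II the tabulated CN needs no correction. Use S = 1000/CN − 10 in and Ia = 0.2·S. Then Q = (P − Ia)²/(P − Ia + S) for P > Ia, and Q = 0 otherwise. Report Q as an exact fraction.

Q = 12737761/6433650 in ≈ 1.980 in

CN(II) = 68; AMC II needs no correction.
S = 1000/68 − 10 = 80/17 in ≈ 4.706 in
Ia = 0.2·(80/17) = 16/17 in ≈ 0.941 in
Since P=5.140 > Ia=0.941: effective rainfall P−Ia = 3569/850 in
Q: (3569/850)² ÷ (7569/850) = 12737761/6433650 in (≈ 1.980 in)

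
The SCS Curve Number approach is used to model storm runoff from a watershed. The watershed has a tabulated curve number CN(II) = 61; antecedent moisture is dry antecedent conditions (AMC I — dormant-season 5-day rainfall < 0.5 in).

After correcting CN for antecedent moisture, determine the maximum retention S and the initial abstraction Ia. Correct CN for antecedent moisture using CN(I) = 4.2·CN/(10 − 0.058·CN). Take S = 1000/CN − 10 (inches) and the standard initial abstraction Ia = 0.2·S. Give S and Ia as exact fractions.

CN(I) from CN(II)=61: (4.2·61)/(10 − 0.058·61) = 42700/1077 ≈ 39.647
Max retention: S = 1000/(42700/1077) − 10 = 6500/427 in (≈ 15.222 in)
Initial abstraction Ia = S/5 = (6500/427)/5 = 1300/427 ≈ 3.044 in

S = 6500/427 in ≈ 15.222 in; Ia = 1300/427 in ≈ 3.044 in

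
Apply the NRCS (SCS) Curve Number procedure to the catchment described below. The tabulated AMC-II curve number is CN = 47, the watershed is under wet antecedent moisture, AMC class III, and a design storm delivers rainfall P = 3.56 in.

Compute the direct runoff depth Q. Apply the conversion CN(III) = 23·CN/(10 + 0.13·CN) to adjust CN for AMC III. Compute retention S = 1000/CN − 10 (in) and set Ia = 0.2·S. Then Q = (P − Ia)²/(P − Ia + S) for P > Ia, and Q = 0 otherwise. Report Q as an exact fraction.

CN(III) from CN(II)=47: (23·47)/(10 + 0.13·47) = 108100/1611 ≈ 67.101
S = 1000/(108100/1611) − 10 = 5300/1081 in ≈ 4.903 in
Initial abstraction Ia = S/5 = (5300/1081)/5 = 1060/1081 ≈ 0.981 in
Excess rainfall: 3.560 − 0.981 = 2.579 in; P > Ia so Q > 0
Q = (69709/27025)²/((69709/27025) + 5300/1081) = (4859344681/730350625)/(202209/27025) = 4859344681/5464698225 in ≈ 0.889 in

Q = 4859344681/5464698225 in ≈ 0.889 in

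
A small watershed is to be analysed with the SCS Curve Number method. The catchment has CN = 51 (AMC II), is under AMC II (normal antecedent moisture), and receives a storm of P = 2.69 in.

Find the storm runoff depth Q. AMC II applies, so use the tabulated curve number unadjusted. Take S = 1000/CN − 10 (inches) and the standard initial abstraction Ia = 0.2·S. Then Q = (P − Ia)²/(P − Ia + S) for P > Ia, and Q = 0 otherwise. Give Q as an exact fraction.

Q = 15358561/269886900 in ≈ 0.057 in

CN(II) = 51; AMC II needs no correction.
Retention S: 1000/CN − 10 with CN=51.000 → S = 490/51 ≈ 9.608 in
Initial abstraction Ia = S/5 = (490/51)/5 = 98/51 ≈ 1.922 in
Excess rainfall: 2.690 − 1.922 = 0.768 in; P > Ia so Q > 0
Runoff Q = (P−Ia)²/(P−Ia+S) = (0.768)²/(0.768+9.608) = 15358561/269886900 ≈ 0.057 in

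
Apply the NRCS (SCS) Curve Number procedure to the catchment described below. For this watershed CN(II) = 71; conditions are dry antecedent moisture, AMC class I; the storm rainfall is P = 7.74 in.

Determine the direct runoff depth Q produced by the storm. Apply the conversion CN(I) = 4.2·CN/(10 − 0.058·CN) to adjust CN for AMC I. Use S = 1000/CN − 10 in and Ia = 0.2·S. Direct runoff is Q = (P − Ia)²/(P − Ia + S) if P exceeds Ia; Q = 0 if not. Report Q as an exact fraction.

Q = 186638688289/86255617350 in ≈ 2.164 in

CN(I) from CN(II)=71: (4.2·71)/(10 − 0.058·71) = 149100/2941 ≈ 50.697
Retention S: 1000/CN − 10 with CN=50.697 → S = 14500/1491 ≈ 9.725 in
Ia = 0.2·(14500/1491) = 2900/1491 in ≈ 1.945 in
P − Ia = 7.740 − 1.945 = 432017/74550 ≈ 5.795 in (> 0, runoff occurs)
Runoff Q = (P−Ia)²/(P−Ia+S) = (5.795)²/(5.795+9.725) = 186638688289/86255617350 ≈ 2.164 in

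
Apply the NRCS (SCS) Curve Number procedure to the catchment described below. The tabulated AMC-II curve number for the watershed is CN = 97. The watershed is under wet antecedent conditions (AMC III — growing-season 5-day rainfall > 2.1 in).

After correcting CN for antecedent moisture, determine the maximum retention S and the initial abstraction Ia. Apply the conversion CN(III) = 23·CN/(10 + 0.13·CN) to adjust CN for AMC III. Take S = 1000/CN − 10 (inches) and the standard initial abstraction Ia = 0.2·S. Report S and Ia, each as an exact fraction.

S = 300/2231 in ≈ 0.134 in; Ia = 60/2231 in ≈ 0.027 in

Adjust CN=97 to AMC III: 23·97/(10 + 0.13·97) → 2231 ÷ (2261/100) = 223100/2261 ≈ 98.673
Max retention: S = 1000/(223100/2261) − 10 = 300/2231 in (≈ 0.134 in)
Initial abstraction Ia = S/5 = (300/2231)/5 = 60/2231 ≈ 0.027 in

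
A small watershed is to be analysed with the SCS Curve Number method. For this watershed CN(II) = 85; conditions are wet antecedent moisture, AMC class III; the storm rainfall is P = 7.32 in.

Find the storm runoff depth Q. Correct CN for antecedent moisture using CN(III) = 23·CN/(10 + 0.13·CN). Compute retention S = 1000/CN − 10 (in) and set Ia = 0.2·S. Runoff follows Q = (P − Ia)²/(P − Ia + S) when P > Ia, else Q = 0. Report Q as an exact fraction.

Wet (AMC III): CN(III) = 23·85/(10 + 0.13·85) = 1955/(421/20) = 39100/421 ≈ 92.874
Retention S: 1000/CN − 10 with CN=92.874 → S = 300/391 ≈ 0.767 in
Ia = 0.2·(300/391) = 60/391 in ≈ 0.153 in
P − Ia = 7.320 − 0.153 = 70053/9775 ≈ 7.167 in (> 0, runoff occurs)
Runoff Q = (P−Ia)²/(P−Ia+S) = (7.167)²/(7.167+0.767) = 545269201/84231175 ≈ 6.473 in

Q = 545269201/84231175 in ≈ 6.473 in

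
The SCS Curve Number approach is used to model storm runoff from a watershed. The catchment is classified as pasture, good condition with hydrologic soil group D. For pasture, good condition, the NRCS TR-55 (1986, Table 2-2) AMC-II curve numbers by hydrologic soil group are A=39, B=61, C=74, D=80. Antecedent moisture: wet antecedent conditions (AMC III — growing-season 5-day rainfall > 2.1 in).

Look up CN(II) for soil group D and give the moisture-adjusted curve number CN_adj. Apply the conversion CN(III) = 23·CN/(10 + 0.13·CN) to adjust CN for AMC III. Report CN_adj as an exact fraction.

CN_adj = 4600/51 ≈ 90.196

NRCS table: pasture, good condition, soil group D → CN(II) = 80
CN(III) from CN(II)=80: (23·80)/(10 + 0.13·80) = 4600/51 ≈ 90.196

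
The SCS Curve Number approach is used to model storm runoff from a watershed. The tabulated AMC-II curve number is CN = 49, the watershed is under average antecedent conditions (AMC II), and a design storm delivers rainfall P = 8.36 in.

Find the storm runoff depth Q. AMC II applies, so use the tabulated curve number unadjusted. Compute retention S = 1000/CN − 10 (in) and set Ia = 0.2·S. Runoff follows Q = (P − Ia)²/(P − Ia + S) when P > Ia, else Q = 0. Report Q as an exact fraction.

Average conditions: CN = 49 (no AMC adjustment).
Retention S: 1000/CN − 10 with CN=49.000 → S = 510/49 ≈ 10.408 in
Initial abstraction Ia = S/5 = (510/49)/5 = 102/49 ≈ 2.082 in
Excess rainfall: 8.360 − 2.082 = 6.278 in; P > Ia so Q > 0
Q = (7691/1225)²/((7691/1225) + 510/49) = (59151481/1500625)/(20441/1225) = 59151481/25040225 in ≈ 2.362 in

Q = 59151481/25040225 in ≈ 2.362 in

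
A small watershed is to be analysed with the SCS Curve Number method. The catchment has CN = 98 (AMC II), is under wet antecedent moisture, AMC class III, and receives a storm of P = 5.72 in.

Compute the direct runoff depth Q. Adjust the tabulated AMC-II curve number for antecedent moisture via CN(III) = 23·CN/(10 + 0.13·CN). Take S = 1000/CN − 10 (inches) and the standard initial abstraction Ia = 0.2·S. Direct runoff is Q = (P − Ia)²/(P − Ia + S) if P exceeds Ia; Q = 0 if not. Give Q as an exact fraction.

Q = 25811956921/4597061175 in ≈ 5.615 in

Adjust CN=98 to AMC III: 23·98/(10 + 0.13·98) → 2254 ÷ (1137/50) = 112700/1137 ≈ 99.120
S = 1000/(112700/1137) − 10 = 100/1127 in ≈ 0.089 in
Ia = 0.2·(100/1127) = 20/1127 in ≈ 0.018 in
Since P=5.720 > Ia=0.018: effective rainfall P−Ia = 160661/28175 in
Q: (160661/28175)² ÷ (163161/28175) = 25811956921/4597061175 in (≈ 5.615 in)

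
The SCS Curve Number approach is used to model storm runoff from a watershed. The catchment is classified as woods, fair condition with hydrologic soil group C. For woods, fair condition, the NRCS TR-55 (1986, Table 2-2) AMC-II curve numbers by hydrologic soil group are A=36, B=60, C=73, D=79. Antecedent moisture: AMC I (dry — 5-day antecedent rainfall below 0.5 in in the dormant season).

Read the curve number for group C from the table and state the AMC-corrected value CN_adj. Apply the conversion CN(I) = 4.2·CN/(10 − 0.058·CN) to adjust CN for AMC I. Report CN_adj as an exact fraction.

CN_adj = 51100/961 ≈ 53.174

NRCS table: woods, fair condition, soil group C → CN(II) = 73
Adjust CN=73 to AMC I: 4.2·73/(10 − 0.058·73) → (1533/5) ÷ (2883/500) = 51100/961 ≈ 53.174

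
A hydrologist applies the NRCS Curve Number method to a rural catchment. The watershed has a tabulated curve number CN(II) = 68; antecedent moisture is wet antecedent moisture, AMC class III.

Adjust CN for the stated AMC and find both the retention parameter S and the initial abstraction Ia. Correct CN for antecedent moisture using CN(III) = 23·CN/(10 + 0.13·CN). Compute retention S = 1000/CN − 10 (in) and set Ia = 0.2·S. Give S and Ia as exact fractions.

Adjust CN=68 to AMC III: 23·68/(10 + 0.13·68) → 1564 ÷ (471/25) = 39100/471 ≈ 83.015
S = 1000/(39100/471) − 10 = 800/391 in ≈ 2.046 in
Ia = 0.2S: 0.2·2.046 = 0.409 in (exactly 160/391)

S = 800/391 in ≈ 2.046 in; Ia = 160/391 in ≈ 0.409 in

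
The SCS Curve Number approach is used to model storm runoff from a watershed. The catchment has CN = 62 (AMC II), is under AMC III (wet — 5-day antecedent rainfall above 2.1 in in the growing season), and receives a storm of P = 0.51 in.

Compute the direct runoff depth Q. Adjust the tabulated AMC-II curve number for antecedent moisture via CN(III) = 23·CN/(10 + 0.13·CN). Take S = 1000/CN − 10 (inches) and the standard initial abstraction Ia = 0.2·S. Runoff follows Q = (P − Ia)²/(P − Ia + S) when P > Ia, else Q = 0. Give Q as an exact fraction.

Adjust CN=62 to AMC III: 23·62/(10 + 0.13·62) → 1426 ÷ (903/50) = 71300/903 ≈ 78.959
S = 1000/(71300/903) − 10 = 1900/713 in ≈ 2.665 in
Ia = 0.2·(1900/713) = 380/713 in ≈ 0.533 in
P = 0.510 ≤ Ia = 0.533 in: entire storm abstracted, Q = 0.

Q = 0 in ≈ 0.000 in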